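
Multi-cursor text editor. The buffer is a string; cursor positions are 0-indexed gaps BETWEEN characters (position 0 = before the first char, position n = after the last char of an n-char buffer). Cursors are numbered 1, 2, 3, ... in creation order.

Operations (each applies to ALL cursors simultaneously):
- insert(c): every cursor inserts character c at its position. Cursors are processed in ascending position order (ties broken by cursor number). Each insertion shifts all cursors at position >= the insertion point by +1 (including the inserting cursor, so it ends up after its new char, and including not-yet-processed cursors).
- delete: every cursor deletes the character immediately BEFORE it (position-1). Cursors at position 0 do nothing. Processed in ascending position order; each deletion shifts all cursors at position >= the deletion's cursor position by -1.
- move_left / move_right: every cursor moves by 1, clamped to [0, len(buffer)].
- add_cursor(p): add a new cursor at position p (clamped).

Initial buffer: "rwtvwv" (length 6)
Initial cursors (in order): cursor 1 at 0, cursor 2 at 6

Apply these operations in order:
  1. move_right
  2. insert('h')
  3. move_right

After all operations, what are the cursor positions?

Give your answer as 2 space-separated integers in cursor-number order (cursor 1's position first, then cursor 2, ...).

After op 1 (move_right): buffer="rwtvwv" (len 6), cursors c1@1 c2@6, authorship ......
After op 2 (insert('h')): buffer="rhwtvwvh" (len 8), cursors c1@2 c2@8, authorship .1.....2
After op 3 (move_right): buffer="rhwtvwvh" (len 8), cursors c1@3 c2@8, authorship .1.....2

Answer: 3 8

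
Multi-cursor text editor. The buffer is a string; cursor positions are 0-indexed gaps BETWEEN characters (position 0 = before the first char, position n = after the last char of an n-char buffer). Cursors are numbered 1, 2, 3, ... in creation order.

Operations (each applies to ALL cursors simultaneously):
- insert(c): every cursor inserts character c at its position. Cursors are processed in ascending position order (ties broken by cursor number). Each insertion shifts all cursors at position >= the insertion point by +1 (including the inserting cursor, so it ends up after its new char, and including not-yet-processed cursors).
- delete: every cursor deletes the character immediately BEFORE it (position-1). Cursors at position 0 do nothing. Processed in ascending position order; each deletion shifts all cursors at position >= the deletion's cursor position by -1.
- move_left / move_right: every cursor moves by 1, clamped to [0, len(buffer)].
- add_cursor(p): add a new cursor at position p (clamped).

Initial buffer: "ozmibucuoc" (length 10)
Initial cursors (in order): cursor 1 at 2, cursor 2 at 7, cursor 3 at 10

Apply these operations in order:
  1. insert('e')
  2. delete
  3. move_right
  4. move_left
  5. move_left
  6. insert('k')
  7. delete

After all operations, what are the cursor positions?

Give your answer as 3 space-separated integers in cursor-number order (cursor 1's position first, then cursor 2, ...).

Answer: 1 6 8

Derivation:
After op 1 (insert('e')): buffer="ozemibuceuoce" (len 13), cursors c1@3 c2@9 c3@13, authorship ..1.....2...3
After op 2 (delete): buffer="ozmibucuoc" (len 10), cursors c1@2 c2@7 c3@10, authorship ..........
After op 3 (move_right): buffer="ozmibucuoc" (len 10), cursors c1@3 c2@8 c3@10, authorship ..........
After op 4 (move_left): buffer="ozmibucuoc" (len 10), cursors c1@2 c2@7 c3@9, authorship ..........
After op 5 (move_left): buffer="ozmibucuoc" (len 10), cursors c1@1 c2@6 c3@8, authorship ..........
After op 6 (insert('k')): buffer="okzmibukcukoc" (len 13), cursors c1@2 c2@8 c3@11, authorship .1.....2..3..
After op 7 (delete): buffer="ozmibucuoc" (len 10), cursors c1@1 c2@6 c3@8, authorship ..........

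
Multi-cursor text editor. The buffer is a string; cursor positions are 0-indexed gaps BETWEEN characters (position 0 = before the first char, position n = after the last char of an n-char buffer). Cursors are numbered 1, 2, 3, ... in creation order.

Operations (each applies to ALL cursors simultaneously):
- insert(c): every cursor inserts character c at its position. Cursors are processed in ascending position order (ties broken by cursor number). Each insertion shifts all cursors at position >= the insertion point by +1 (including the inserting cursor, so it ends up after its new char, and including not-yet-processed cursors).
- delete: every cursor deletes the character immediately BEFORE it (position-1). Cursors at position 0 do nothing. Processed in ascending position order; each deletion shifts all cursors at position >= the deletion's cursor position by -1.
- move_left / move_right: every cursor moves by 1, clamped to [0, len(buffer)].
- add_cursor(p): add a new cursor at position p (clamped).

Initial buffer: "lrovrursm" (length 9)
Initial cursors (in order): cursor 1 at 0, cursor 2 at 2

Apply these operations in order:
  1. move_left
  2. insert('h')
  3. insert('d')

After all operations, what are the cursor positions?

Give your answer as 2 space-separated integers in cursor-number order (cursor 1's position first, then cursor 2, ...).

Answer: 2 5

Derivation:
After op 1 (move_left): buffer="lrovrursm" (len 9), cursors c1@0 c2@1, authorship .........
After op 2 (insert('h')): buffer="hlhrovrursm" (len 11), cursors c1@1 c2@3, authorship 1.2........
After op 3 (insert('d')): buffer="hdlhdrovrursm" (len 13), cursors c1@2 c2@5, authorship 11.22........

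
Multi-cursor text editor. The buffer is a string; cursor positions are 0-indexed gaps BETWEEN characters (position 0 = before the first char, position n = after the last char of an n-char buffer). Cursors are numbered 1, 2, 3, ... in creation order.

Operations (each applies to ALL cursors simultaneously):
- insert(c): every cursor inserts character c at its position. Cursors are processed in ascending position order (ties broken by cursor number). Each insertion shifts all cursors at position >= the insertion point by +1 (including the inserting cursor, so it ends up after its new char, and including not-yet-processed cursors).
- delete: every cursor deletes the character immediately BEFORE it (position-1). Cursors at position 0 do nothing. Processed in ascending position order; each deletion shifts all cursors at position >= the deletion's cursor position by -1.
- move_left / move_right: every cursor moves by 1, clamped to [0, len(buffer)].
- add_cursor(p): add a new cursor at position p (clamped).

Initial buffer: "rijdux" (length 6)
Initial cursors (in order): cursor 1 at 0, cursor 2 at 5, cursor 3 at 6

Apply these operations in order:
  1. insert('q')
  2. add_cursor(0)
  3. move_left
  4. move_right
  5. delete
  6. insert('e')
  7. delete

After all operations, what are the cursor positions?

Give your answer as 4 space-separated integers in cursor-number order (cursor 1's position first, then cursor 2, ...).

After op 1 (insert('q')): buffer="qrijduqxq" (len 9), cursors c1@1 c2@7 c3@9, authorship 1.....2.3
After op 2 (add_cursor(0)): buffer="qrijduqxq" (len 9), cursors c4@0 c1@1 c2@7 c3@9, authorship 1.....2.3
After op 3 (move_left): buffer="qrijduqxq" (len 9), cursors c1@0 c4@0 c2@6 c3@8, authorship 1.....2.3
After op 4 (move_right): buffer="qrijduqxq" (len 9), cursors c1@1 c4@1 c2@7 c3@9, authorship 1.....2.3
After op 5 (delete): buffer="rijdux" (len 6), cursors c1@0 c4@0 c2@5 c3@6, authorship ......
After op 6 (insert('e')): buffer="eerijduexe" (len 10), cursors c1@2 c4@2 c2@8 c3@10, authorship 14.....2.3
After op 7 (delete): buffer="rijdux" (len 6), cursors c1@0 c4@0 c2@5 c3@6, authorship ......

Answer: 0 5 6 0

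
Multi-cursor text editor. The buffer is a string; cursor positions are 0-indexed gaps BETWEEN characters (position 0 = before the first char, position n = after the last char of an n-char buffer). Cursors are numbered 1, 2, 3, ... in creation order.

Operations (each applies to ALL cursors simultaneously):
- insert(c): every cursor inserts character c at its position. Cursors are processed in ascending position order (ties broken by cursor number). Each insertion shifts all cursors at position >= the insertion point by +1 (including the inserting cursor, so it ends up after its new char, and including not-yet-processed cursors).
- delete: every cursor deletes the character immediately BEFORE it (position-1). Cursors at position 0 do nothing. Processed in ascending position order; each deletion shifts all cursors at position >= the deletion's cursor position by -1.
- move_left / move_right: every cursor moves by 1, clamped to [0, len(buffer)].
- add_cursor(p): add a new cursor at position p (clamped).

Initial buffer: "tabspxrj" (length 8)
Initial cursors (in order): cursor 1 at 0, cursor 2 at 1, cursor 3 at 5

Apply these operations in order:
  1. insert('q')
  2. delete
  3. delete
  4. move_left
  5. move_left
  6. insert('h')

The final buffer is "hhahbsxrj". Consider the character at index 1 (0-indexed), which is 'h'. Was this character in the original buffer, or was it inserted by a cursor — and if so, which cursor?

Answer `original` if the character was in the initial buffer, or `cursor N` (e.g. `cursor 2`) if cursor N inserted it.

Answer: cursor 2

Derivation:
After op 1 (insert('q')): buffer="qtqabspqxrj" (len 11), cursors c1@1 c2@3 c3@8, authorship 1.2....3...
After op 2 (delete): buffer="tabspxrj" (len 8), cursors c1@0 c2@1 c3@5, authorship ........
After op 3 (delete): buffer="absxrj" (len 6), cursors c1@0 c2@0 c3@3, authorship ......
After op 4 (move_left): buffer="absxrj" (len 6), cursors c1@0 c2@0 c3@2, authorship ......
After op 5 (move_left): buffer="absxrj" (len 6), cursors c1@0 c2@0 c3@1, authorship ......
After op 6 (insert('h')): buffer="hhahbsxrj" (len 9), cursors c1@2 c2@2 c3@4, authorship 12.3.....
Authorship (.=original, N=cursor N): 1 2 . 3 . . . . .
Index 1: author = 2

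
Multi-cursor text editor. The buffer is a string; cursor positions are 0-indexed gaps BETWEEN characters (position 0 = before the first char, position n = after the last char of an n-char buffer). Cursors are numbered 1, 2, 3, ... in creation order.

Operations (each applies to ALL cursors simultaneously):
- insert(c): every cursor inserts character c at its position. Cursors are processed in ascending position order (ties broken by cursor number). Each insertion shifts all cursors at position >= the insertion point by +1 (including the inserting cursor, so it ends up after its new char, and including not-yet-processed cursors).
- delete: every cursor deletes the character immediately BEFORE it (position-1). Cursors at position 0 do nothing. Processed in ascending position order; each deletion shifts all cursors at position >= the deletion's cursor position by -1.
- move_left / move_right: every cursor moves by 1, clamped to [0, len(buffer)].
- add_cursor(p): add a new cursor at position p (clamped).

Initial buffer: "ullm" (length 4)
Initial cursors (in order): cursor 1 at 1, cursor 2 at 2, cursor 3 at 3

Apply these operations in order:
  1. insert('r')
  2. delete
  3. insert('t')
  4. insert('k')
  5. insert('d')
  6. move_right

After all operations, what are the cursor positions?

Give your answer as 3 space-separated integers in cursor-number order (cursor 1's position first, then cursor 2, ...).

After op 1 (insert('r')): buffer="urlrlrm" (len 7), cursors c1@2 c2@4 c3@6, authorship .1.2.3.
After op 2 (delete): buffer="ullm" (len 4), cursors c1@1 c2@2 c3@3, authorship ....
After op 3 (insert('t')): buffer="utltltm" (len 7), cursors c1@2 c2@4 c3@6, authorship .1.2.3.
After op 4 (insert('k')): buffer="utkltkltkm" (len 10), cursors c1@3 c2@6 c3@9, authorship .11.22.33.
After op 5 (insert('d')): buffer="utkdltkdltkdm" (len 13), cursors c1@4 c2@8 c3@12, authorship .111.222.333.
After op 6 (move_right): buffer="utkdltkdltkdm" (len 13), cursors c1@5 c2@9 c3@13, authorship .111.222.333.

Answer: 5 9 13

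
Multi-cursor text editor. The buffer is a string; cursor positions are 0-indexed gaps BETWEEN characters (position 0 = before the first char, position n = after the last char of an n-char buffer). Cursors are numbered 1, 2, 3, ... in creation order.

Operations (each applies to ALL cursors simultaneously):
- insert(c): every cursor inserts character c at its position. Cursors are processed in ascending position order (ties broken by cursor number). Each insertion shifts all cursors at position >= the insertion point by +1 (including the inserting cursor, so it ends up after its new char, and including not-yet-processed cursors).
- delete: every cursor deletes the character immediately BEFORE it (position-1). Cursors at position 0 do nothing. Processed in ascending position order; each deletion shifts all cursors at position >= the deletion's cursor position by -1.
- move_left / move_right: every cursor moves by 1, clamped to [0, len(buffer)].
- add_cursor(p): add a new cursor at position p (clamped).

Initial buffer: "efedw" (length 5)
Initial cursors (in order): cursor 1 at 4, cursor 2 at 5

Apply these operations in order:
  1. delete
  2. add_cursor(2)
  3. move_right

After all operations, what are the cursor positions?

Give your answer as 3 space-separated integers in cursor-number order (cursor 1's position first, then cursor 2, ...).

Answer: 3 3 3

Derivation:
After op 1 (delete): buffer="efe" (len 3), cursors c1@3 c2@3, authorship ...
After op 2 (add_cursor(2)): buffer="efe" (len 3), cursors c3@2 c1@3 c2@3, authorship ...
After op 3 (move_right): buffer="efe" (len 3), cursors c1@3 c2@3 c3@3, authorship ...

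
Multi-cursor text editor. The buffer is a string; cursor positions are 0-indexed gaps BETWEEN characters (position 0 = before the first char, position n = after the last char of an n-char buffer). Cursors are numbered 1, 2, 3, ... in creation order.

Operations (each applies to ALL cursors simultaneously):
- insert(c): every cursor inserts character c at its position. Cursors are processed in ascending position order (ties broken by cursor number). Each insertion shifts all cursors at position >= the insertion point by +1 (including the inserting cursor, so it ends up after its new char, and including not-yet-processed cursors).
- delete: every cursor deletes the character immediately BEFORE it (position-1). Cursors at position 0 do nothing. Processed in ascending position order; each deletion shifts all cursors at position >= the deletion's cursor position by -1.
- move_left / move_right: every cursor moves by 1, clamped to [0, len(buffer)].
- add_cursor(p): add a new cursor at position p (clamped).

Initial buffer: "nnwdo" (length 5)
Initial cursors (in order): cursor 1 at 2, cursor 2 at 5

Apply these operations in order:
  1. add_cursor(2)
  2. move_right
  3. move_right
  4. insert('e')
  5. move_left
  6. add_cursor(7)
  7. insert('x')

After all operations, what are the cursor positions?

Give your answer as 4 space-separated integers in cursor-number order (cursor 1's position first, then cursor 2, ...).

After op 1 (add_cursor(2)): buffer="nnwdo" (len 5), cursors c1@2 c3@2 c2@5, authorship .....
After op 2 (move_right): buffer="nnwdo" (len 5), cursors c1@3 c3@3 c2@5, authorship .....
After op 3 (move_right): buffer="nnwdo" (len 5), cursors c1@4 c3@4 c2@5, authorship .....
After op 4 (insert('e')): buffer="nnwdeeoe" (len 8), cursors c1@6 c3@6 c2@8, authorship ....13.2
After op 5 (move_left): buffer="nnwdeeoe" (len 8), cursors c1@5 c3@5 c2@7, authorship ....13.2
After op 6 (add_cursor(7)): buffer="nnwdeeoe" (len 8), cursors c1@5 c3@5 c2@7 c4@7, authorship ....13.2
After op 7 (insert('x')): buffer="nnwdexxeoxxe" (len 12), cursors c1@7 c3@7 c2@11 c4@11, authorship ....1133.242

Answer: 7 11 7 11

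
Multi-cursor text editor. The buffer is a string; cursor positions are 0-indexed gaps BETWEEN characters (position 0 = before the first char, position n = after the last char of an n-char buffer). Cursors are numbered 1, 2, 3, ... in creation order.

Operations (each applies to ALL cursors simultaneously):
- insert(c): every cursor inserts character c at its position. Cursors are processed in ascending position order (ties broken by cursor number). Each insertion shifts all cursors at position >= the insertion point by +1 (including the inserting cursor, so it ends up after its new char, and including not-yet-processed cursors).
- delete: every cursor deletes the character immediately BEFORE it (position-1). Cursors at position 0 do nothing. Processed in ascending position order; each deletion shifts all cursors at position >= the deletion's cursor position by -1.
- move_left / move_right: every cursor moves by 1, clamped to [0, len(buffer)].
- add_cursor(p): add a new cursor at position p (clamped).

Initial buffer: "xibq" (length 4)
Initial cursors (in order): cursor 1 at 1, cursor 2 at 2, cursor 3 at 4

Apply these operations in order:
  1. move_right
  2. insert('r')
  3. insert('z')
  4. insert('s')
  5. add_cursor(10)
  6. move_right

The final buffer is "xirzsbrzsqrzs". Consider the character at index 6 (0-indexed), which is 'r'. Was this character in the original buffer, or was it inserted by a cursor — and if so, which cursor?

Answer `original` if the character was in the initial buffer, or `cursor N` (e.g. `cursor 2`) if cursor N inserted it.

Answer: cursor 2

Derivation:
After op 1 (move_right): buffer="xibq" (len 4), cursors c1@2 c2@3 c3@4, authorship ....
After op 2 (insert('r')): buffer="xirbrqr" (len 7), cursors c1@3 c2@5 c3@7, authorship ..1.2.3
After op 3 (insert('z')): buffer="xirzbrzqrz" (len 10), cursors c1@4 c2@7 c3@10, authorship ..11.22.33
After op 4 (insert('s')): buffer="xirzsbrzsqrzs" (len 13), cursors c1@5 c2@9 c3@13, authorship ..111.222.333
After op 5 (add_cursor(10)): buffer="xirzsbrzsqrzs" (len 13), cursors c1@5 c2@9 c4@10 c3@13, authorship ..111.222.333
After op 6 (move_right): buffer="xirzsbrzsqrzs" (len 13), cursors c1@6 c2@10 c4@11 c3@13, authorship ..111.222.333
Authorship (.=original, N=cursor N): . . 1 1 1 . 2 2 2 . 3 3 3
Index 6: author = 2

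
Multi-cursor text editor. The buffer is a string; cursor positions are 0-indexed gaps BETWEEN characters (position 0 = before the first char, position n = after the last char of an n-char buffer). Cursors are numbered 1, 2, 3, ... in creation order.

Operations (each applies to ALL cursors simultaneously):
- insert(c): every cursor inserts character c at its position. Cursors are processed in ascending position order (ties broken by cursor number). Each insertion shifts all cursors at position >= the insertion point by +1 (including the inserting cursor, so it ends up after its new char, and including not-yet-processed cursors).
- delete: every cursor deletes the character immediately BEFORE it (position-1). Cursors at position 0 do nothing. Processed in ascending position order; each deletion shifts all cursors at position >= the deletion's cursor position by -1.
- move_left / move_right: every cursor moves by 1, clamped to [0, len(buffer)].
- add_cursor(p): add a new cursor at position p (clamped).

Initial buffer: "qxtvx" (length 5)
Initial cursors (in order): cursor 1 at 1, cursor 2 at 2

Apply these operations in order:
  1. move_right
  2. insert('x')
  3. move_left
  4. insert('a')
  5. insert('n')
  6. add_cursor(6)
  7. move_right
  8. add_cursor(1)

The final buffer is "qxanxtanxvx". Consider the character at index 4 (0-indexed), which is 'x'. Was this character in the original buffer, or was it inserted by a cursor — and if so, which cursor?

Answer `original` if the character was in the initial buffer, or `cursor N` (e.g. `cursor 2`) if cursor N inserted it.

After op 1 (move_right): buffer="qxtvx" (len 5), cursors c1@2 c2@3, authorship .....
After op 2 (insert('x')): buffer="qxxtxvx" (len 7), cursors c1@3 c2@5, authorship ..1.2..
After op 3 (move_left): buffer="qxxtxvx" (len 7), cursors c1@2 c2@4, authorship ..1.2..
After op 4 (insert('a')): buffer="qxaxtaxvx" (len 9), cursors c1@3 c2@6, authorship ..11.22..
After op 5 (insert('n')): buffer="qxanxtanxvx" (len 11), cursors c1@4 c2@8, authorship ..111.222..
After op 6 (add_cursor(6)): buffer="qxanxtanxvx" (len 11), cursors c1@4 c3@6 c2@8, authorship ..111.222..
After op 7 (move_right): buffer="qxanxtanxvx" (len 11), cursors c1@5 c3@7 c2@9, authorship ..111.222..
After op 8 (add_cursor(1)): buffer="qxanxtanxvx" (len 11), cursors c4@1 c1@5 c3@7 c2@9, authorship ..111.222..
Authorship (.=original, N=cursor N): . . 1 1 1 . 2 2 2 . .
Index 4: author = 1

Answer: cursor 1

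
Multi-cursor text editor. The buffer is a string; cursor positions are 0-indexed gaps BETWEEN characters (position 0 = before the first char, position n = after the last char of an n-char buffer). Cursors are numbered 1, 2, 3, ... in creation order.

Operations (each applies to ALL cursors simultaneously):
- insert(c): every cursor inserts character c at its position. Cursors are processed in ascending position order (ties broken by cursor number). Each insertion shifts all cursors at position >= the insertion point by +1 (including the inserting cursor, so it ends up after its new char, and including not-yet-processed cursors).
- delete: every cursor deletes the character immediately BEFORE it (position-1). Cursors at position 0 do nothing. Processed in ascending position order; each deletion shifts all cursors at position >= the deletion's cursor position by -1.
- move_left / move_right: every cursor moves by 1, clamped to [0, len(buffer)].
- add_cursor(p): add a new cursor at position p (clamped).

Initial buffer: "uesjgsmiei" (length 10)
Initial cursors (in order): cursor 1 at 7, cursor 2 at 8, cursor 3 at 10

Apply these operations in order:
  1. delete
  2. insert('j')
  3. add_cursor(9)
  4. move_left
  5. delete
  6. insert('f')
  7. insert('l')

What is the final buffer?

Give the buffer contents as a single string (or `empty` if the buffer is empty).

After op 1 (delete): buffer="uesjgse" (len 7), cursors c1@6 c2@6 c3@7, authorship .......
After op 2 (insert('j')): buffer="uesjgsjjej" (len 10), cursors c1@8 c2@8 c3@10, authorship ......12.3
After op 3 (add_cursor(9)): buffer="uesjgsjjej" (len 10), cursors c1@8 c2@8 c4@9 c3@10, authorship ......12.3
After op 4 (move_left): buffer="uesjgsjjej" (len 10), cursors c1@7 c2@7 c4@8 c3@9, authorship ......12.3
After op 5 (delete): buffer="uesjgj" (len 6), cursors c1@5 c2@5 c3@5 c4@5, authorship .....3
After op 6 (insert('f')): buffer="uesjgffffj" (len 10), cursors c1@9 c2@9 c3@9 c4@9, authorship .....12343
After op 7 (insert('l')): buffer="uesjgffffllllj" (len 14), cursors c1@13 c2@13 c3@13 c4@13, authorship .....123412343

Answer: uesjgffffllllj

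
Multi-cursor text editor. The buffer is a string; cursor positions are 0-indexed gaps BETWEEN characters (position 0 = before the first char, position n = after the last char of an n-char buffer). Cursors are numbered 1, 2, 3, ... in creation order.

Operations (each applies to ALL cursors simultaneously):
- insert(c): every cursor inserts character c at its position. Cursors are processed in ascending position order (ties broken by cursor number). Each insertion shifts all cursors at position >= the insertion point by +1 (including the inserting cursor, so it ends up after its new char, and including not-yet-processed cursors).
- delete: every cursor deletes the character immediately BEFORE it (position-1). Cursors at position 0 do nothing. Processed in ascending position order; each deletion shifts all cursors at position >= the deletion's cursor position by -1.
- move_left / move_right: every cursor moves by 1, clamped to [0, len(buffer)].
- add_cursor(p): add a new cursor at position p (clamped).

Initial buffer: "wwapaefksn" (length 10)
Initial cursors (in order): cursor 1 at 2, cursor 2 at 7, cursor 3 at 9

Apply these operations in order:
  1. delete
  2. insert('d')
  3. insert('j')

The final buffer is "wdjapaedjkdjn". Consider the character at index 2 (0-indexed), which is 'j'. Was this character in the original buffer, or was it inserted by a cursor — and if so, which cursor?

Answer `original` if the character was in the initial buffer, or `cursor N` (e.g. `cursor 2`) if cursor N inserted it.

After op 1 (delete): buffer="wapaekn" (len 7), cursors c1@1 c2@5 c3@6, authorship .......
After op 2 (insert('d')): buffer="wdapaedkdn" (len 10), cursors c1@2 c2@7 c3@9, authorship .1....2.3.
After op 3 (insert('j')): buffer="wdjapaedjkdjn" (len 13), cursors c1@3 c2@9 c3@12, authorship .11....22.33.
Authorship (.=original, N=cursor N): . 1 1 . . . . 2 2 . 3 3 .
Index 2: author = 1

Answer: cursor 1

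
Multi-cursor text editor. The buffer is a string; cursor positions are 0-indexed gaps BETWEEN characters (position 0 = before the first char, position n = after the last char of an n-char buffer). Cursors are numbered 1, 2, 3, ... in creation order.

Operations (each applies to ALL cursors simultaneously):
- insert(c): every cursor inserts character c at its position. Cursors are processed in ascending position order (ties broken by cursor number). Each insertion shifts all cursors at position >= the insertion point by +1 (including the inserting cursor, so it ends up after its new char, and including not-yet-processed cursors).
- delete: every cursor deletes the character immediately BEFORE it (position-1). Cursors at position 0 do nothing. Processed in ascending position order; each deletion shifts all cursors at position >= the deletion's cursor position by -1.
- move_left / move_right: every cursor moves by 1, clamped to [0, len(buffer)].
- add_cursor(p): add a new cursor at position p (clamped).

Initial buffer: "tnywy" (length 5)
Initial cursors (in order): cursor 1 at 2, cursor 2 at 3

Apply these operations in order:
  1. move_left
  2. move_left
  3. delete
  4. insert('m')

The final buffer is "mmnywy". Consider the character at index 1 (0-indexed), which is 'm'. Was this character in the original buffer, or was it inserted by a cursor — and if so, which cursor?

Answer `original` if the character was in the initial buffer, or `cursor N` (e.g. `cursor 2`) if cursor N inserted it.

Answer: cursor 2

Derivation:
After op 1 (move_left): buffer="tnywy" (len 5), cursors c1@1 c2@2, authorship .....
After op 2 (move_left): buffer="tnywy" (len 5), cursors c1@0 c2@1, authorship .....
After op 3 (delete): buffer="nywy" (len 4), cursors c1@0 c2@0, authorship ....
After op 4 (insert('m')): buffer="mmnywy" (len 6), cursors c1@2 c2@2, authorship 12....
Authorship (.=original, N=cursor N): 1 2 . . . .
Index 1: author = 2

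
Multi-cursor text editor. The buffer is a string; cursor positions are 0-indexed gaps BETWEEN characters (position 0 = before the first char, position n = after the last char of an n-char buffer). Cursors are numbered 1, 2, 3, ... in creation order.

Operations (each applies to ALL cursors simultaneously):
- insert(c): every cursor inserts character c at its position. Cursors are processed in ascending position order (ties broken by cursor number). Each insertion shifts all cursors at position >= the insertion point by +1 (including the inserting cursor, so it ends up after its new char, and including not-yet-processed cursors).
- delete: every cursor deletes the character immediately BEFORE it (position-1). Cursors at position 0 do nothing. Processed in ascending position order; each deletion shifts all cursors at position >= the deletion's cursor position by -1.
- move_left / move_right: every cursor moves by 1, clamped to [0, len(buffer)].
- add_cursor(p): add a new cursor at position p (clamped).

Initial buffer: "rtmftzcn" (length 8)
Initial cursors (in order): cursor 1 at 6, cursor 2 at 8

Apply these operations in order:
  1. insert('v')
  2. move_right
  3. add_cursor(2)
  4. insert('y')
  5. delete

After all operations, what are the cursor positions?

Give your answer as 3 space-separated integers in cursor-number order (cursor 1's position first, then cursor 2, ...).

After op 1 (insert('v')): buffer="rtmftzvcnv" (len 10), cursors c1@7 c2@10, authorship ......1..2
After op 2 (move_right): buffer="rtmftzvcnv" (len 10), cursors c1@8 c2@10, authorship ......1..2
After op 3 (add_cursor(2)): buffer="rtmftzvcnv" (len 10), cursors c3@2 c1@8 c2@10, authorship ......1..2
After op 4 (insert('y')): buffer="rtymftzvcynvy" (len 13), cursors c3@3 c1@10 c2@13, authorship ..3....1.1.22
After op 5 (delete): buffer="rtmftzvcnv" (len 10), cursors c3@2 c1@8 c2@10, authorship ......1..2

Answer: 8 10 2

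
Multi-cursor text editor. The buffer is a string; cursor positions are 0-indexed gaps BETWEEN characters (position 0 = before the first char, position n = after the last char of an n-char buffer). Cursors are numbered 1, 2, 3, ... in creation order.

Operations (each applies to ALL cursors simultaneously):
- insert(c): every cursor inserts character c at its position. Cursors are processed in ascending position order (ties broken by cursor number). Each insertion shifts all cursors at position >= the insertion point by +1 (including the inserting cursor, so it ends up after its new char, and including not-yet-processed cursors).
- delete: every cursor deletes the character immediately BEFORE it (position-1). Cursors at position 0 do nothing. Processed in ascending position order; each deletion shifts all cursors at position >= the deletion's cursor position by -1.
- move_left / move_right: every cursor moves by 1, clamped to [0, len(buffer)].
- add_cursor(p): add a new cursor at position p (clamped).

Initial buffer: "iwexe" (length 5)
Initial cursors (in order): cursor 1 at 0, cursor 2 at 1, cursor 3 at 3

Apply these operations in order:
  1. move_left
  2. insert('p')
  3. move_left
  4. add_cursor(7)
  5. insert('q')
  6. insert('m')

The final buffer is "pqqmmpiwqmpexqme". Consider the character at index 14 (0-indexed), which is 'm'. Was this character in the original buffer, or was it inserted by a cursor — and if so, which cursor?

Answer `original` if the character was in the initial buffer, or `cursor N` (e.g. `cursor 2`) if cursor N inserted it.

Answer: cursor 4

Derivation:
After op 1 (move_left): buffer="iwexe" (len 5), cursors c1@0 c2@0 c3@2, authorship .....
After op 2 (insert('p')): buffer="ppiwpexe" (len 8), cursors c1@2 c2@2 c3@5, authorship 12..3...
After op 3 (move_left): buffer="ppiwpexe" (len 8), cursors c1@1 c2@1 c3@4, authorship 12..3...
After op 4 (add_cursor(7)): buffer="ppiwpexe" (len 8), cursors c1@1 c2@1 c3@4 c4@7, authorship 12..3...
After op 5 (insert('q')): buffer="pqqpiwqpexqe" (len 12), cursors c1@3 c2@3 c3@7 c4@11, authorship 1122..33..4.
After op 6 (insert('m')): buffer="pqqmmpiwqmpexqme" (len 16), cursors c1@5 c2@5 c3@10 c4@15, authorship 112122..333..44.
Authorship (.=original, N=cursor N): 1 1 2 1 2 2 . . 3 3 3 . . 4 4 .
Index 14: author = 4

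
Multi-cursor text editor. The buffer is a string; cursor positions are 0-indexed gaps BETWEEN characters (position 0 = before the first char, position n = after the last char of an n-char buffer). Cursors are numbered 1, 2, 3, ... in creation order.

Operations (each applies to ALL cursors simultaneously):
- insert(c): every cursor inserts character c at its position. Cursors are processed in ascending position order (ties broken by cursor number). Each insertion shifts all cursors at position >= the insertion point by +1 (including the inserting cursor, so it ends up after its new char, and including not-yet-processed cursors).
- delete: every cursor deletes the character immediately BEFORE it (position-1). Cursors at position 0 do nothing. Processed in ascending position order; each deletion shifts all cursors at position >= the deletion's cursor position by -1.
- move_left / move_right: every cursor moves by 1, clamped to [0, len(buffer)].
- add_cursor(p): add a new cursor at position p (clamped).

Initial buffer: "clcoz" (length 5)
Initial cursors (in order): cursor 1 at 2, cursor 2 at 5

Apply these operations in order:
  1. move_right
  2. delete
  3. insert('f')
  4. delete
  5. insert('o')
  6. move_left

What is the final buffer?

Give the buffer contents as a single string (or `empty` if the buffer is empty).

After op 1 (move_right): buffer="clcoz" (len 5), cursors c1@3 c2@5, authorship .....
After op 2 (delete): buffer="clo" (len 3), cursors c1@2 c2@3, authorship ...
After op 3 (insert('f')): buffer="clfof" (len 5), cursors c1@3 c2@5, authorship ..1.2
After op 4 (delete): buffer="clo" (len 3), cursors c1@2 c2@3, authorship ...
After op 5 (insert('o')): buffer="clooo" (len 5), cursors c1@3 c2@5, authorship ..1.2
After op 6 (move_left): buffer="clooo" (len 5), cursors c1@2 c2@4, authorship ..1.2

Answer: clooo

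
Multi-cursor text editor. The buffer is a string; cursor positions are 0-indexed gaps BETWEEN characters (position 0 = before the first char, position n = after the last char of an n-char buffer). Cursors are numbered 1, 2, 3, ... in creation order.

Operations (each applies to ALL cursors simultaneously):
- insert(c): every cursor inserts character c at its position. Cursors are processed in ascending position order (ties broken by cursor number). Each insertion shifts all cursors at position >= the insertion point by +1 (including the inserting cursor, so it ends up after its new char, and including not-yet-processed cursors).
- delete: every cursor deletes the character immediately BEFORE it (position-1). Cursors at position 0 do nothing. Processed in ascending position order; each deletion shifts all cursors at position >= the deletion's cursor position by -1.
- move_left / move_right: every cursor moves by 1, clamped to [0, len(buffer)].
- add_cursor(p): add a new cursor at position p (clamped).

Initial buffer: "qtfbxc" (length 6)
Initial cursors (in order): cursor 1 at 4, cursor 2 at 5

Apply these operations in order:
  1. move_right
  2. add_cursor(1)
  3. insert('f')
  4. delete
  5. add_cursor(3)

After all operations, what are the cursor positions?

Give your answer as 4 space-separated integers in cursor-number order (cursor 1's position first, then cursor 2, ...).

Answer: 5 6 1 3

Derivation:
After op 1 (move_right): buffer="qtfbxc" (len 6), cursors c1@5 c2@6, authorship ......
After op 2 (add_cursor(1)): buffer="qtfbxc" (len 6), cursors c3@1 c1@5 c2@6, authorship ......
After op 3 (insert('f')): buffer="qftfbxfcf" (len 9), cursors c3@2 c1@7 c2@9, authorship .3....1.2
After op 4 (delete): buffer="qtfbxc" (len 6), cursors c3@1 c1@5 c2@6, authorship ......
After op 5 (add_cursor(3)): buffer="qtfbxc" (len 6), cursors c3@1 c4@3 c1@5 c2@6, authorship ......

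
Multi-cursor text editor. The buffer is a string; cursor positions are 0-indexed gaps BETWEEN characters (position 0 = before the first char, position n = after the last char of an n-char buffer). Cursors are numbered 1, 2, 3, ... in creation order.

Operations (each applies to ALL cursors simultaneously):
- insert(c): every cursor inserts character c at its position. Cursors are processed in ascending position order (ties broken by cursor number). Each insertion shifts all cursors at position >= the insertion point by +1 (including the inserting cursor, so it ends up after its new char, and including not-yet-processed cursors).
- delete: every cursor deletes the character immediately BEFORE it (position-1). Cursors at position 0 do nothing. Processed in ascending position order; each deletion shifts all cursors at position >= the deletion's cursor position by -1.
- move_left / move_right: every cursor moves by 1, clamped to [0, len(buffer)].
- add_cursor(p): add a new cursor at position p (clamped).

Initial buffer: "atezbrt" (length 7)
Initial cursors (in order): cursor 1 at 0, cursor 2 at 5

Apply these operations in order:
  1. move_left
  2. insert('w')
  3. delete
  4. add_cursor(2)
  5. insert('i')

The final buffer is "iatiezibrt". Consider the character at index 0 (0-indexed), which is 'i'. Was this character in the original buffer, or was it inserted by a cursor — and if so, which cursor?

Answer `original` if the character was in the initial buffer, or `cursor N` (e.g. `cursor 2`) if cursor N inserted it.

After op 1 (move_left): buffer="atezbrt" (len 7), cursors c1@0 c2@4, authorship .......
After op 2 (insert('w')): buffer="watezwbrt" (len 9), cursors c1@1 c2@6, authorship 1....2...
After op 3 (delete): buffer="atezbrt" (len 7), cursors c1@0 c2@4, authorship .......
After op 4 (add_cursor(2)): buffer="atezbrt" (len 7), cursors c1@0 c3@2 c2@4, authorship .......
After op 5 (insert('i')): buffer="iatiezibrt" (len 10), cursors c1@1 c3@4 c2@7, authorship 1..3..2...
Authorship (.=original, N=cursor N): 1 . . 3 . . 2 . . .
Index 0: author = 1

Answer: cursor 1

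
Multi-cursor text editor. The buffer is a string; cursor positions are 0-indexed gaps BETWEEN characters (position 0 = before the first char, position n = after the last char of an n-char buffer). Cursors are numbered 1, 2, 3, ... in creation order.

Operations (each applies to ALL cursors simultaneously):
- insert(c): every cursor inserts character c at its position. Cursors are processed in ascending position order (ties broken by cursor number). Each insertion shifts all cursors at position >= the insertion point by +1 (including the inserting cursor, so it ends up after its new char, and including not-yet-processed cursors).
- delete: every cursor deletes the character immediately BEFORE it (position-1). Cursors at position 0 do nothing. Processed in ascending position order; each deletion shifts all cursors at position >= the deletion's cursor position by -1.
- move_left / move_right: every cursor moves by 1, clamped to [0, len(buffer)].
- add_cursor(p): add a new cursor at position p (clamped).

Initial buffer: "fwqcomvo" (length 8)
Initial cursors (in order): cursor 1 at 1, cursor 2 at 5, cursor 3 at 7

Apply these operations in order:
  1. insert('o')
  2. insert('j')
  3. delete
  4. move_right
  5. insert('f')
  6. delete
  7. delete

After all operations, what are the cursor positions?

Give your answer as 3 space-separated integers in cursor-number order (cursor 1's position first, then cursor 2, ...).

After op 1 (insert('o')): buffer="fowqcoomvoo" (len 11), cursors c1@2 c2@7 c3@10, authorship .1....2..3.
After op 2 (insert('j')): buffer="fojwqcoojmvojo" (len 14), cursors c1@3 c2@9 c3@13, authorship .11....22..33.
After op 3 (delete): buffer="fowqcoomvoo" (len 11), cursors c1@2 c2@7 c3@10, authorship .1....2..3.
After op 4 (move_right): buffer="fowqcoomvoo" (len 11), cursors c1@3 c2@8 c3@11, authorship .1....2..3.
After op 5 (insert('f')): buffer="fowfqcoomfvoof" (len 14), cursors c1@4 c2@10 c3@14, authorship .1.1...2.2.3.3
After op 6 (delete): buffer="fowqcoomvoo" (len 11), cursors c1@3 c2@8 c3@11, authorship .1....2..3.
After op 7 (delete): buffer="foqcoovo" (len 8), cursors c1@2 c2@6 c3@8, authorship .1...2.3

Answer: 2 6 8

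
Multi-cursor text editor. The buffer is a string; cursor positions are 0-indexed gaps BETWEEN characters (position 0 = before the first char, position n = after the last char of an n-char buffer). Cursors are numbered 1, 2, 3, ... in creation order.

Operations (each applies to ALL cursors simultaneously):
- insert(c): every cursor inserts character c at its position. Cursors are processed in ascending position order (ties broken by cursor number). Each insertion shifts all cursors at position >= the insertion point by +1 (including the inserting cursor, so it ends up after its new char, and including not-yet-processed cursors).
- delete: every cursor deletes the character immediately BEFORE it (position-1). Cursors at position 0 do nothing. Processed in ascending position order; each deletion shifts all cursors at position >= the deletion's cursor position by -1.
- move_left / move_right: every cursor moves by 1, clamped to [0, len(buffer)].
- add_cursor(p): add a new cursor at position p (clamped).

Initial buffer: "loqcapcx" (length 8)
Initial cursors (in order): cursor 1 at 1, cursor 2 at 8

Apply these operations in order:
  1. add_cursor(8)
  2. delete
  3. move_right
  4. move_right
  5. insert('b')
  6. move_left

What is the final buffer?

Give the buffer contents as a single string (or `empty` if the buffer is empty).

Answer: oqbcapbb

Derivation:
After op 1 (add_cursor(8)): buffer="loqcapcx" (len 8), cursors c1@1 c2@8 c3@8, authorship ........
After op 2 (delete): buffer="oqcap" (len 5), cursors c1@0 c2@5 c3@5, authorship .....
After op 3 (move_right): buffer="oqcap" (len 5), cursors c1@1 c2@5 c3@5, authorship .....
After op 4 (move_right): buffer="oqcap" (len 5), cursors c1@2 c2@5 c3@5, authorship .....
After op 5 (insert('b')): buffer="oqbcapbb" (len 8), cursors c1@3 c2@8 c3@8, authorship ..1...23
After op 6 (move_left): buffer="oqbcapbb" (len 8), cursors c1@2 c2@7 c3@7, authorship ..1...23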